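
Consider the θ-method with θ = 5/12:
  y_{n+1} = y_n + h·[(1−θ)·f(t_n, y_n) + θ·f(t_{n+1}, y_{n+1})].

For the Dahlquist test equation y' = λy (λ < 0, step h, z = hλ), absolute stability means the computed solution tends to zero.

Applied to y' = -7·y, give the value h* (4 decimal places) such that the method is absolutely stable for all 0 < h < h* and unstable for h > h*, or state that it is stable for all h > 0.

With y'=λy (z=hλ):
  y_{n+1} = y_n + z·[7/12·y_n + 5/12·y_{n+1}] ⇒ (1 − 5/12z)y_{n+1} = (1 + 7/12z)y_n
  so R(z) = (1 + 7/12z)/(1 − 5/12z).

Solve |R(x)|<1 on ℝ⁻.
x=-0.74: |R|=0.4344
R=−1: 1+7/12x = −1+5/12x ⇒ -1/6x=2 ⇒ x=2/(-1/6)=-12.0000
Confirm numerically:
  x=-11.168: |R|=0.97547 <1
  x=-7.559: |R|=0.82163 <1
  x=-7.224: |R|=0.80150 <1
  x=-6.464: |R|=0.75018 <1
  x=-12.389: |R|=1.01052 >1
  x=-12.383: |R|=1.01036 >1
Interval (-12.0000, 0).

(-12.0000,0); λ=-7 ⇒ h* = (12)/7 = 1.7143.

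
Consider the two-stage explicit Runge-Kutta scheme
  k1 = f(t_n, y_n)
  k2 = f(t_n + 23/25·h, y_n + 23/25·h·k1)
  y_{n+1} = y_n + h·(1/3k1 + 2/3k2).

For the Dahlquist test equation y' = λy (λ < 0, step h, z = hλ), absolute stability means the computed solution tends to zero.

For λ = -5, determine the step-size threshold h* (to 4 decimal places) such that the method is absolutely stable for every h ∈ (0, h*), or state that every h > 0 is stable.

Set f=λy, z=hλ:
  k1=λy_n ⇒ h·k1=z·y_n;  k2=λ(1+23/25z)y_n ⇒ h·k2=z(1+23/25z)y_n
  y_{n+1}/y_n = 1 + 1/3z + 2/3z(1+23/25z) = 1 + z + 46/75z²
  ⇒ R(z) = 1 + z + 46/75z².

Need |R(x)|<1, x<0.
x=-0.73: |R|=0.5968
R=1: x+46/75x²=0 ⇒ x=−75/46=-1.6304; min R=1−1/(4·46/75)=0.5924>−1
Confirm numerically:
  x=-1.440: |R|=0.83181 <1
  x=-1.083: |R|=0.63637 <1
  x=-0.738: |R|=0.59605 <1
  x=-1.967: |R|=1.40604 >1
  x=-1.953: |R|=1.38638 >1
  x=-1.910: |R|=1.32750 >1
Stable set (-1.6304, 0).

(-1.6304,0); λ=-5 ⇒ h* = (75/46)/5 = 0.3261.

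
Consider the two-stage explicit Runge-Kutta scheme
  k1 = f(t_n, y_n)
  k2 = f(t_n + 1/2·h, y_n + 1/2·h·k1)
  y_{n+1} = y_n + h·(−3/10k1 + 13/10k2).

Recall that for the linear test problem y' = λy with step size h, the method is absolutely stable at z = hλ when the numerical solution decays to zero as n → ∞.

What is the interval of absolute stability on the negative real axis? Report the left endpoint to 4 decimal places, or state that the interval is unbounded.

Test eqn y'=λy, z=hλ:
  k1=λy_n ⇒ h·k1=z·y_n;  k2=λ(1+1/2z)y_n ⇒ h·k2=z(1+1/2z)y_n
  y_{n+1}/y_n = 1 − 3/10z + 13/10z(1+1/2z) = 1 + z + 13/20z²
  Hence R(z) = 1 + z + 13/20z².

Boundary: |R(x)|=1, x<0.
x=-1.4: |R|=0.8740
R=1: x+13/20x²=0 ⇒ x=−20/13=-1.5385; min R=1−1/(4·13/20)=0.6154>−1
Confirm numerically:
  x=-1.343: |R|=0.82937 <1
  x=-1.146: |R|=0.70766 <1
  x=-0.963: |R|=0.63979 <1
  x=-2.125: |R|=1.81016 >1
  x=-1.914: |R|=1.46721 >1
So |R|<1 on (-1.5385, 0).

(-1.5385, 0).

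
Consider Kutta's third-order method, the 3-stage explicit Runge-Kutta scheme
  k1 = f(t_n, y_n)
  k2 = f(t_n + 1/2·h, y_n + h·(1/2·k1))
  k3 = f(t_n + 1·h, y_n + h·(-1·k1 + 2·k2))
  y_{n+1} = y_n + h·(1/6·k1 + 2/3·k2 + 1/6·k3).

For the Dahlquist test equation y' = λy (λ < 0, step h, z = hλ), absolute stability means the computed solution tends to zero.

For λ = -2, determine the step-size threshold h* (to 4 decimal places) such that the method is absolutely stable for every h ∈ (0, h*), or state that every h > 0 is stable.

(-2.5127,0); λ=-2 ⇒ h* = 1.2564.

With y'=λy (z=hλ):
  order 3, 3-stage ⇒ R(z)=1+z+z^2/2+z^3/6
  (e.g. R(-0.8)=0.43467, |R|=0.43467)

Need |R(x)|<1, x<0.
x=-0.8: |R|=0.4347
|R(-2.22)|=0.5793 |R(-1.47)|=0.0810 |R(-0.68)|=0.4988
Bisect:
  x_lo=-3.0844 |R|=2.2181  x_hi=-0.0677 |R|=0.9346
  mid=-1.57603 |R|=0.01346 →hi
  mid=-2.33020 |R|=0.72405 →hi
  mid=-2.70729 |R|=1.34971 →lo
  mid=-2.51874 |R|=1.00989 →lo
  mid=-2.42447 |R|=0.86064 →hi
  mid=-2.47161 |R|=0.93363 →hi
  mid=-2.49517 |R|=0.97134 →hi
  mid=-2.50696 |R|=0.99051 →hi
  mid=-2.51285 |R|=1.00017 →lo
  ...
  [-2.51285,-2.51267] ⇒ x*=-2.5127
Interval (-2.5127, 0).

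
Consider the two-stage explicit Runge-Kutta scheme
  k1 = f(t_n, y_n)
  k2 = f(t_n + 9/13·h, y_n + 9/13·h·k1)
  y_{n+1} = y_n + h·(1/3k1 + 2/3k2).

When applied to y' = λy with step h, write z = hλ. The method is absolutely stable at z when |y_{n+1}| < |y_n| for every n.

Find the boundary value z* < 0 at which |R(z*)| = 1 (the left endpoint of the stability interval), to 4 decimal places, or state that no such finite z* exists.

On y'=λy, z=hλ:
  k1=λy_n ⇒ h·k1=z·y_n;  k2=λ(1+9/13z)y_n ⇒ h·k2=z(1+9/13z)y_n
  y_{n+1}/y_n = 1 + 1/3z + 2/3z(1+9/13z) = 1 + z + 6/13z²
  Hence R(z) = 1 + z + 6/13z².

Boundary: |R(x)|=1, x<0.
x=-1.58: |R|=0.5722
R=1: x+6/13x²=0 ⇒ x=−13/6=-2.1667; min R=1−1/(4·6/13)=0.4583>−1
Confirm numerically:
  x=-1.835: |R|=0.71910 <1
  x=-1.791: |R|=0.68947 <1
  x=-1.576: |R|=0.57036 <1
  x=-1.426: |R|=0.51253 <1
  x=-2.692: |R|=1.65271 >1
  x=-2.586: |R|=1.50049 >1
  x=-2.383: |R|=1.23793 >1
So |R|<1 on (-2.1667, 0).

z* = -2.1667.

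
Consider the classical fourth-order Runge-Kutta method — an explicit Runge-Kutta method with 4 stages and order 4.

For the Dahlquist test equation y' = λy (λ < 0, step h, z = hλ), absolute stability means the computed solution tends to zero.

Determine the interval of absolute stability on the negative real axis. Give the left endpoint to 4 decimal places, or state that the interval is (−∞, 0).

z∈(-2.7853,0).

With y'=λy (z=hλ):
  order 4, 4-stage ⇒ R(z)=1+z+z^2/2+z^3/6+z^4/24
  (e.g. R(-1.69)=0.27347, |R|=0.27347)

Find x<0 with |R(x)|<1.
x=-1.69: |R|=0.2735
|R(-2.41)|=0.5667 |R(-1.92)|=0.3098 |R(-1.64)|=0.2711
Bisect:
  x_lo=-3.5924 |R|=3.0730  x_hi=-0.1995 |R|=0.8191
  mid=-1.89597 |R|=0.30388 →hi
  mid=-2.74419 |R|=0.93978 →hi
  mid=-3.16831 |R|=1.74864 →lo
  mid=-2.95625 |R|=1.28986 →lo
  mid=-2.85022 |R|=1.10239 →lo
  mid=-2.79721 |R|=1.01811 →lo
  mid=-2.77070 |R|=0.97822 →hi
  mid=-2.78395 |R|=0.99798 →hi
  mid=-2.79058 |R|=1.00800 →lo
  ...
  [-2.78540,-2.78520] ⇒ x*=-2.7853
Interval (-2.7853, 0).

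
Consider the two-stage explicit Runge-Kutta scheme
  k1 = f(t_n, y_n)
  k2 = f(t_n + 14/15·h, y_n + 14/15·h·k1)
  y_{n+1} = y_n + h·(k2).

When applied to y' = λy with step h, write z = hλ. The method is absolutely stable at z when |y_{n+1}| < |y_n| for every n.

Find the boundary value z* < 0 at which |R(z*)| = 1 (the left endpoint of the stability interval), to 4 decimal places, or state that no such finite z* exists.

left endpoint -1.0714.

Test eqn y'=λy, z=hλ:
  k1=λy_n ⇒ h·k1=z·y_n;  k2=λ(1+14/15z)y_n ⇒ h·k2=z(1+14/15z)y_n
  y_{n+1}/y_n = 1 + z(1+14/15z) = 1 + z + 14/15z²
  Hence R(z) = 1 + z + 14/15z².

Find x<0 with |R(x)|<1.
x=-1.32: |R|=1.3062
R=1: x+14/15x²=0 ⇒ x=−15/14=-1.0714; min R=1−1/(4·14/15)=0.7321>−1
Confirm numerically:
  x=-0.978: |R|=0.91472 <1
  x=-0.763: |R|=0.78036 <1
  x=-0.571: |R|=0.73330 <1
  x=-1.561: |R|=1.71327 >1
  x=-1.453: |R|=1.51746 >1
Interval (-1.0714, 0).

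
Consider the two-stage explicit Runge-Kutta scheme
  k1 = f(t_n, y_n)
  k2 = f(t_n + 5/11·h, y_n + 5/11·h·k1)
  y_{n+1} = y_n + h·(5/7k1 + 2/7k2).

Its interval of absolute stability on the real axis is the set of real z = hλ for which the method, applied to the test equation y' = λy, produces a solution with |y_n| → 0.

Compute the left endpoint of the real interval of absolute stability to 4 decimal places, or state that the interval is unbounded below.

z* = -7.7000.

Set f=λy, z=hλ:
  k1=λy_n ⇒ h·k1=z·y_n;  k2=λ(1+5/11z)y_n ⇒ h·k2=z(1+5/11z)y_n
  y_{n+1}/y_n = 1 + 5/7z + 2/7z(1+5/11z) = 1 + z + 10/77z²
  so R(z) = 1 + z + 10/77z².

Find x<0 with |R(x)|<1.
x=-0.81: |R|=0.2752
R=1: x+10/77x²=0 ⇒ x=−77/10=-7.7000; min R=1−1/(4·10/77)=-0.9250>−1
Confirm numerically:
  x=-7.665: |R|=0.96516 <1
  x=-6.981: |R|=0.34814 <1
  x=-3.724: |R|=0.92294 <1
  x=-7.945: |R|=1.25280 >1
  x=-7.737: |R|=1.03718 >1
Interval (-7.7000, 0).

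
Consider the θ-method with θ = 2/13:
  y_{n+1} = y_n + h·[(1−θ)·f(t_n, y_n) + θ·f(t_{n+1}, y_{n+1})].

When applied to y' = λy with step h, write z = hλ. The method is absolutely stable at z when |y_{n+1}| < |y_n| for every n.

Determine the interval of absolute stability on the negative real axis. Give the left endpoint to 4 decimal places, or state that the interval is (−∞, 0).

z∈(-2.8889,0).

Set f=λy, z=hλ:
  y_{n+1} = y_n + z·[11/13·y_n + 2/13·y_{n+1}] ⇒ (1 − 2/13z)y_{n+1} = (1 + 11/13z)y_n
  so R(z) = (1 + 11/13z)/(1 − 2/13z).

Solve |R(x)|<1 on ℝ⁻.
x=-1.52: |R|=0.2319
R=−1: 1+11/13x = −1+2/13x ⇒ -9/13x=2 ⇒ x=2/(-9/13)=-2.8889
Confirm numerically:
  x=-2.247: |R|=0.66977 <1
  x=-1.449: |R|=0.18487 <1
  x=-1.201: |R|=0.01370 <1
  x=-3.451: |R|=1.25420 >1
  x=-3.269: |R|=1.17509 >1
  x=-2.989: |R|=1.04748 >1
So |R|<1 on (-2.8889, 0).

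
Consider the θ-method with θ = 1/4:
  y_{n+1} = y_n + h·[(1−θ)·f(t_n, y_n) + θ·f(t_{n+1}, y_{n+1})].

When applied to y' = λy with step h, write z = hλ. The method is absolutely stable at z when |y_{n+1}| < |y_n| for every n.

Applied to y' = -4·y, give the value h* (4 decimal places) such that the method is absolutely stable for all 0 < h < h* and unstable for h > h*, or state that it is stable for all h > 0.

(-4.0000,0); λ=-4 ⇒ h* = (4)/4 = 1.0000.

On y'=λy, z=hλ:
  y_{n+1} = y_n + z·[3/4·y_n + 1/4·y_{n+1}] ⇒ (1 − 1/4z)y_{n+1} = (1 + 3/4z)y_n
  Hence R(z) = (1 + 3/4z)/(1 − 1/4z).

Need |R(x)|<1, x<0.
x=-1.02: |R|=0.1873
R=−1: 1+3/4x = −1+1/4x ⇒ -1/2x=2 ⇒ x=2/(-1/2)=-4.0000
Confirm numerically:
  x=-3.011: |R|=0.71787 <1
  x=-2.264: |R|=0.44572 <1
  x=-2.161: |R|=0.40302 <1
  x=-1.940: |R|=0.30640 <1
  x=-4.439: |R|=1.10404 >1
  x=-4.368: |R|=1.08795 >1
  x=-4.160: |R|=1.03922 >1
So |R|<1 on (-4.0000, 0).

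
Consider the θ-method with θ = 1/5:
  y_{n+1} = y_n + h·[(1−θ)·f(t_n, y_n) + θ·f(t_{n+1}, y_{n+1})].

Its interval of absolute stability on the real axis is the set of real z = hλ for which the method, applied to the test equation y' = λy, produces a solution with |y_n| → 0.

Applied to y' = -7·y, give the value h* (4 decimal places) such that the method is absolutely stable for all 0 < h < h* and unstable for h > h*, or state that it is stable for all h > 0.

With y'=λy (z=hλ):
  y_{n+1} = y_n + z·[4/5·y_n + 1/5·y_{n+1}] ⇒ (1 − 1/5z)y_{n+1} = (1 + 4/5z)y_n
  R(z) = (1 + 4/5z)/(1 − 1/5z).

Boundary: |R(x)|=1, x<0.
x=-0.46: |R|=0.5788
R=−1: 1+4/5x = −1+1/5x ⇒ -3/5x=2 ⇒ x=2/(-3/5)=-3.3333
Confirm numerically:
  x=-3.256: |R|=0.97190 <1
  x=-2.747: |R|=0.77294 <1
  x=-2.362: |R|=0.60418 <1
  x=-2.091: |R|=0.47440 <1
  x=-3.803: |R|=1.16006 >1
  x=-3.386: |R|=1.01884 >1
Stable set (-3.3333, 0).

(-3.3333,0); λ=-7 ⇒ h* = (10/3)/7 = 0.4762.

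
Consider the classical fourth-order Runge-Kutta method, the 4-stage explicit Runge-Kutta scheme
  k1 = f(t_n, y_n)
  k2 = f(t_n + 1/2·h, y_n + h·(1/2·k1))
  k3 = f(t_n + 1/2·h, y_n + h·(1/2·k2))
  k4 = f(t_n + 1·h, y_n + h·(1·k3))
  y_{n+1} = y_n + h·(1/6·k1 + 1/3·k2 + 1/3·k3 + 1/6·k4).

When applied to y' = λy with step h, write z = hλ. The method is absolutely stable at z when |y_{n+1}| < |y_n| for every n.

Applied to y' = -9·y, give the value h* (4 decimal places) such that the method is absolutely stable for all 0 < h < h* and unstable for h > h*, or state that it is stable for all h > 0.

On y'=λy, z=hλ:
  order 4, 4-stage ⇒ R(z)=1+z+z^2/2+z^3/6+z^4/24
  (e.g. R(-1.45)=0.27733, |R|=0.27733)

Need |R(x)|<1, x<0.
x=-1.45: |R|=0.2773
|R(-2.07)|=0.3592 |R(-1.73)|=0.2767 |R(-0.58)|=0.5604
Bisect:
  x_lo=-3.6725 |R|=3.3951  x_hi=-0.3719 |R|=0.6894
  mid=-2.02221 |R|=0.34099 →hi
  mid=-2.84734 |R|=1.09765 →lo
  mid=-2.43478 |R|=0.58796 →hi
  mid=-2.64106 |R|=0.80344 →hi
  mid=-2.74420 |R|=0.93979 →hi
  mid=-2.79577 |R|=1.01591 →lo
  mid=-2.76999 |R|=0.97717 →hi
  mid=-2.78288 |R|=0.99637 →hi
  ...
  [-2.78530,-2.78510] ⇒ x*=-2.7853
Stable set (-2.7853, 0).

(-2.7853,0); λ=-9 ⇒ h* = 0.3095.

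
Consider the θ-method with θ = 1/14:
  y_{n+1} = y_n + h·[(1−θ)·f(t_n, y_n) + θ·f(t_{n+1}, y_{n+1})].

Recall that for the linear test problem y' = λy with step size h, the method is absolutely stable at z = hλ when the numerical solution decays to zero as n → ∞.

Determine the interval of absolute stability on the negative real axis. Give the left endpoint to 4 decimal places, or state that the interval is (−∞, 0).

Set f=λy, z=hλ:
  y_{n+1} = y_n + z·[13/14·y_n + 1/14·y_{n+1}] ⇒ (1 − 1/14z)y_{n+1} = (1 + 13/14z)y_n
  Hence R(z) = (1 + 13/14z)/(1 − 1/14z).

Solve |R(x)|<1 on ℝ⁻.
x=-1.62: |R|=0.4520
R=−1: 1+13/14x = −1+1/14x ⇒ -6/7x=2 ⇒ x=2/(-6/7)=-2.3333
Confirm numerically:
  x=-2.184: |R|=0.88927 <1
  x=-1.396: |R|=0.26942 <1
  x=-1.096: |R|=0.01643 <1
  x=-1.050: |R|=0.02326 <1
  x=-2.806: |R|=1.33750 >1
  x=-2.615: |R|=1.20343 >1
  x=-2.545: |R|=1.15352 >1
So |R|<1 on (-2.3333, 0).

(-2.3333, 0).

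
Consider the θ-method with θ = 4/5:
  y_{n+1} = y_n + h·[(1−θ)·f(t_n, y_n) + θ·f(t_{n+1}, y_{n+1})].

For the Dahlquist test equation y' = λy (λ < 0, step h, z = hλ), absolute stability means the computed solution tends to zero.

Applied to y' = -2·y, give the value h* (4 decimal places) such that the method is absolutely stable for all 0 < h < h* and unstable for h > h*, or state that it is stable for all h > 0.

On y'=λy, z=hλ:
  y_{n+1} = y_n + z·[1/5·y_n + 4/5·y_{n+1}] ⇒ (1 − 4/5z)y_{n+1} = (1 + 1/5z)y_n
  Hence R(z) = (1 + 1/5z)/(1 − 4/5z).

Need |R(x)|<1, x<0.
x=-0.89: |R|=0.4801
x=-2: |R|=0.2308
x=-10: |R|=0.1111
x=-100: |R|=0.2346
θ=4/5≥1/2 ⇒ |1+1/5x|<|1−4/5x| ∀x<0 ⇒ unbounded interval.

interval (−∞, 0). Any h>0 works for λ=-2.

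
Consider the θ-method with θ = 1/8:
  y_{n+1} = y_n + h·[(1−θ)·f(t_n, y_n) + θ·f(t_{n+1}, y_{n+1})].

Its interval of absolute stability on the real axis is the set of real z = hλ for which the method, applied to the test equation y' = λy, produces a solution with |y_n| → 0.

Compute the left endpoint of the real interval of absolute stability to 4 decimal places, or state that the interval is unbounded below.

z* = -2.6667.

Test eqn y'=λy, z=hλ:
  y_{n+1} = y_n + z·[7/8·y_n + 1/8·y_{n+1}] ⇒ (1 − 1/8z)y_{n+1} = (1 + 7/8z)y_n
  R(z) = (1 + 7/8z)/(1 − 1/8z).

Need |R(x)|<1, x<0.
x=-0.86: |R|=0.2235
R=−1: 1+7/8x = −1+1/8x ⇒ -3/4x=2 ⇒ x=2/(-3/4)=-2.6667
Confirm numerically:
  x=-2.308: |R|=0.79123 <1
  x=-1.766: |R|=0.44665 <1
  x=-1.632: |R|=0.35548 <1
  x=-2.905: |R|=1.13113 >1
  x=-2.885: |R|=1.12035 >1
Stable set (-2.6667, 0).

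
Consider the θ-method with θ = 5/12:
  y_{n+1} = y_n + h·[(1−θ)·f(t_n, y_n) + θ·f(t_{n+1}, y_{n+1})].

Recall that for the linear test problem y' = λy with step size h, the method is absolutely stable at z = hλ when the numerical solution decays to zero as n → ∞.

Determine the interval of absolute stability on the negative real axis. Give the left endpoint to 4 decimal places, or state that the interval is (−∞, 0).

With y'=λy (z=hλ):
  y_{n+1} = y_n + z·[7/12·y_n + 5/12·y_{n+1}] ⇒ (1 − 5/12z)y_{n+1} = (1 + 7/12z)y_n
  R(z) = (1 + 7/12z)/(1 − 5/12z).

Need |R(x)|<1, x<0.
x=-1.29: |R|=0.1610
R=−1: 1+7/12x = −1+5/12x ⇒ -1/6x=2 ⇒ x=2/(-1/6)=-12.0000
Confirm numerically:
  x=-6.788: |R|=0.77310 <1
  x=-6.511: |R|=0.75361 <1
  x=-4.839: |R|=0.60431 <1
  x=-12.564: |R|=1.01508 >1
  x=-12.356: |R|=1.00965 >1
So |R|<1 on (-12.0000, 0).

z∈(-12.0000,0).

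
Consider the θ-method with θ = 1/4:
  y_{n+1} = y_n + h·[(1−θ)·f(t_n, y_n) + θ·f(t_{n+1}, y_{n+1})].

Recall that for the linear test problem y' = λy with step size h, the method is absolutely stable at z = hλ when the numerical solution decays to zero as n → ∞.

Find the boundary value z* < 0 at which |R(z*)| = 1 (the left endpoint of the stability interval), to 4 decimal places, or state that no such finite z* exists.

z* = -4.0000.

On y'=λy, z=hλ:
  y_{n+1} = y_n + z·[3/4·y_n + 1/4·y_{n+1}] ⇒ (1 − 1/4z)y_{n+1} = (1 + 3/4z)y_n
  ⇒ R(z) = (1 + 3/4z)/(1 − 1/4z).

Solve |R(x)|<1 on ℝ⁻.
x=-1.18: |R|=0.0888
R=−1: 1+3/4x = −1+1/4x ⇒ -1/2x=2 ⇒ x=2/(-1/2)=-4.0000
Confirm numerically:
  x=-3.570: |R|=0.88639 <1
  x=-3.218: |R|=0.78332 <1
  x=-2.292: |R|=0.45709 <1
  x=-2.281: |R|=0.45263 <1
  x=-4.395: |R|=1.09410 >1
  x=-4.357: |R|=1.08544 >1
  x=-4.194: |R|=1.04735 >1
Interval (-4.0000, 0).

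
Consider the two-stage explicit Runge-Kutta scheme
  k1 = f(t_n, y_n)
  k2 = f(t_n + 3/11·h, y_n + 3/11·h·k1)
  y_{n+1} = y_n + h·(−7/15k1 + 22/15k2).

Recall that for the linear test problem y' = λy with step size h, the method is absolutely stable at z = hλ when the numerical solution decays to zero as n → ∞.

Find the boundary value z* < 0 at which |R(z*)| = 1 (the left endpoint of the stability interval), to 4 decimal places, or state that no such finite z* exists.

Set f=λy, z=hλ:
  k1=λy_n ⇒ h·k1=z·y_n;  k2=λ(1+3/11z)y_n ⇒ h·k2=z(1+3/11z)y_n
  y_{n+1}/y_n = 1 − 7/15z + 22/15z(1+3/11z) = 1 + z + 2/5z²
  so R(z) = 1 + z + 2/5z².

Need |R(x)|<1, x<0.
x=-1.41: |R|=0.3852
R=1: x+2/5x²=0 ⇒ x=−5/2=-2.5000; min R=1−1/(4·2/5)=0.3750>−1
Confirm numerically:
  x=-2.367: |R|=0.87408 <1
  x=-1.982: |R|=0.58933 <1
  x=-1.337: |R|=0.37803 <1
  x=-1.171: |R|=0.37750 <1
  x=-2.999: |R|=1.59860 >1
  x=-2.967: |R|=1.55424 >1
  x=-2.841: |R|=1.38751 >1
So |R|<1 on (-2.5000, 0).

z* = -2.5000.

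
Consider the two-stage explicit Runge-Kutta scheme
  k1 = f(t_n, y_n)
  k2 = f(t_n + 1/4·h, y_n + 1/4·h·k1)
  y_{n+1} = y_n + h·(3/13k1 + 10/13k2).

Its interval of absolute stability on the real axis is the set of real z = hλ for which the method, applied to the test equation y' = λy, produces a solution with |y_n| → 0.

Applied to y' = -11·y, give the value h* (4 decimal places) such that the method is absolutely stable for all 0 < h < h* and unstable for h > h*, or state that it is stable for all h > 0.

With y'=λy (z=hλ):
  k1=λy_n ⇒ h·k1=z·y_n;  k2=λ(1+1/4z)y_n ⇒ h·k2=z(1+1/4z)y_n
  y_{n+1}/y_n = 1 + 3/13z + 10/13z(1+1/4z) = 1 + z + 5/26z²
  so R(z) = 1 + z + 5/26z².

Solve |R(x)|<1 on ℝ⁻.
x=-1.45: |R|=0.0457
R=1: x+5/26x²=0 ⇒ x=−26/5=-5.2000; min R=1−1/(4·5/26)=-0.3000>−1
Confirm numerically:
  x=-5.138: |R|=0.93874 <1
  x=-4.492: |R|=0.38840 <1
  x=-2.487: |R|=0.29754 <1
  x=-5.615: |R|=1.44812 >1
  x=-5.355: |R|=1.15962 >1
Interval (-5.2000, 0).

(-5.2000,0); λ=-11 ⇒ h* = (26/5)/11 = 0.4727.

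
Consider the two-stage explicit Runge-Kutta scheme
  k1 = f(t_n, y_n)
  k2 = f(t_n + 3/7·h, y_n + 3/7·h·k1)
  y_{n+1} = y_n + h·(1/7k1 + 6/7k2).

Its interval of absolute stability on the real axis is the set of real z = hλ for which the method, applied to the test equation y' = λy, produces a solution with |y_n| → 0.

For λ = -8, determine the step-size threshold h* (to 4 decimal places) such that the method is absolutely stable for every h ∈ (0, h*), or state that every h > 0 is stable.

Test eqn y'=λy, z=hλ:
  k1=λy_n ⇒ h·k1=z·y_n;  k2=λ(1+3/7z)y_n ⇒ h·k2=z(1+3/7z)y_n
  y_{n+1}/y_n = 1 + 1/7z + 6/7z(1+3/7z) = 1 + z + 18/49z²
  ⇒ R(z) = 1 + z + 18/49z².

Find x<0 with |R(x)|<1.
x=-1.05: |R|=0.3550
R=1: x+18/49x²=0 ⇒ x=−49/18=-2.7222; min R=1−1/(4·18/49)=0.3194>−1
Confirm numerically:
  x=-2.401: |R|=0.71668 <1
  x=-2.312: |R|=0.65160 <1
  x=-1.981: |R|=0.46060 <1
  x=-1.193: |R|=0.32983 <1
  x=-3.000: |R|=1.30612 >1
  x=-2.996: |R|=1.30131 >1
Stable set (-2.7222, 0).

(-2.7222,0); λ=-8 ⇒ h* = (49/18)/8 = 0.3403.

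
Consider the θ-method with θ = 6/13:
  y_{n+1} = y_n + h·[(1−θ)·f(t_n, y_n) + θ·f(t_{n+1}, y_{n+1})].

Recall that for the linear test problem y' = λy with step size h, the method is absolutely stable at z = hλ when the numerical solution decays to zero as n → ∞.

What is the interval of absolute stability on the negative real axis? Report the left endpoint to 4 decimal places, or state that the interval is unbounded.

(-26.0000, 0).

On y'=λy, z=hλ:
  y_{n+1} = y_n + z·[7/13·y_n + 6/13·y_{n+1}] ⇒ (1 − 6/13z)y_{n+1} = (1 + 7/13z)y_n
  R(z) = (1 + 7/13z)/(1 − 6/13z).

Boundary: |R(x)|=1, x<0.
x=-0.93: |R|=0.3493
R=−1: 1+7/13x = −1+6/13x ⇒ -1/13x=2 ⇒ x=2/(-1/13)=-26.0000
Confirm numerically:
  x=-24.480: |R|=0.99049 <1
  x=-22.566: |R|=0.97686 <1
  x=-18.889: |R|=0.94371 <1
  x=-18.004: |R|=0.93393 <1
  x=-26.387: |R|=1.00226 >1
  x=-26.275: |R|=1.00161 >1
  x=-26.075: |R|=1.00044 >1
Interval (-26.0000, 0).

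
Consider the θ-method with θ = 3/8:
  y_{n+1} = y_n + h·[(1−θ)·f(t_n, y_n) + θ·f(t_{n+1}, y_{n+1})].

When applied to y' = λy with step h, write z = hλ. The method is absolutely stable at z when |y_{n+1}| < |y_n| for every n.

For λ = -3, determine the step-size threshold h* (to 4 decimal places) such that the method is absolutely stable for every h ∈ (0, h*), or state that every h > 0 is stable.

(-8.0000,0); λ=-3 ⇒ h* = (8)/3 = 2.6667.

On y'=λy, z=hλ:
  y_{n+1} = y_n + z·[5/8·y_n + 3/8·y_{n+1}] ⇒ (1 − 3/8z)y_{n+1} = (1 + 5/8z)y_n
  ⇒ R(z) = (1 + 5/8z)/(1 − 3/8z).

Boundary: |R(x)|=1, x<0.
x=-0.68: |R|=0.4582
R=−1: 1+5/8x = −1+3/8x ⇒ -1/4x=2 ⇒ x=2/(-1/4)=-8.0000
Confirm numerically:
  x=-6.451: |R|=0.88674 <1
  x=-4.994: |R|=0.73840 <1
  x=-3.374: |R|=0.48946 <1
  x=-8.584: |R|=1.03461 >1
  x=-8.545: |R|=1.03241 >1
Interval (-8.0000, 0).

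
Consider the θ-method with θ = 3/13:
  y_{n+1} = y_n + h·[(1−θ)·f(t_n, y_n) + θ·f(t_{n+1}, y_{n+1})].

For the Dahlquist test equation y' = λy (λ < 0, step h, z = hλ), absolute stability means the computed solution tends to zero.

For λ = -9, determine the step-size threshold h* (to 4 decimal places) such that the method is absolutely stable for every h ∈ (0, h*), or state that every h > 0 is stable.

(-3.7143,0); λ=-9 ⇒ h* = (26/7)/9 = 0.4127.

On y'=λy, z=hλ:
  y_{n+1} = y_n + z·[10/13·y_n + 3/13·y_{n+1}] ⇒ (1 − 3/13z)y_{n+1} = (1 + 10/13z)y_n
  R(z) = (1 + 10/13z)/(1 − 3/13z).

Need |R(x)|<1, x<0.
x=-0.89: |R|=0.2616
R=−1: 1+10/13x = −1+3/13x ⇒ -7/13x=2 ⇒ x=2/(-7/13)=-3.7143
Confirm numerically:
  x=-2.807: |R|=0.70352 <1
  x=-2.574: |R|=0.61481 <1
  x=-2.350: |R|=0.52369 <1
  x=-4.064: |R|=1.09717 >1
  x=-3.784: |R|=1.02004 >1
So |R|<1 on (-3.7143, 0).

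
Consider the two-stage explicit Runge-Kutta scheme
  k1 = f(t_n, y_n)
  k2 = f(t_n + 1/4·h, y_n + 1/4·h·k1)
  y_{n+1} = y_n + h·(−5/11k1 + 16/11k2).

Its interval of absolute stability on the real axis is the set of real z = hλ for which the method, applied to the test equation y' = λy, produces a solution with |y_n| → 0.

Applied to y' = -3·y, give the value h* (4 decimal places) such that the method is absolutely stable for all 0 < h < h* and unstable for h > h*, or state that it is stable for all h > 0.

On y'=λy, z=hλ:
  k1=λy_n ⇒ h·k1=z·y_n;  k2=λ(1+1/4z)y_n ⇒ h·k2=z(1+1/4z)y_n
  y_{n+1}/y_n = 1 − 5/11z + 16/11z(1+1/4z) = 1 + z + 4/11z²
  Hence R(z) = 1 + z + 4/11z².

Find x<0 with |R(x)|<1.
x=-0.67: |R|=0.4932
R=1: x+4/11x²=0 ⇒ x=−11/4=-2.7500; min R=1−1/(4·4/11)=0.3125>−1
Confirm numerically:
  x=-2.698: |R|=0.94898 <1
  x=-2.187: |R|=0.55226 <1
  x=-2.142: |R|=0.52642 <1
  x=-1.245: |R|=0.31865 <1
  x=-2.897: |R|=1.15486 >1
  x=-2.888: |R|=1.14493 >1
Interval (-2.7500, 0).

(-2.7500,0); λ=-3 ⇒ h* = (11/4)/3 = 0.9167.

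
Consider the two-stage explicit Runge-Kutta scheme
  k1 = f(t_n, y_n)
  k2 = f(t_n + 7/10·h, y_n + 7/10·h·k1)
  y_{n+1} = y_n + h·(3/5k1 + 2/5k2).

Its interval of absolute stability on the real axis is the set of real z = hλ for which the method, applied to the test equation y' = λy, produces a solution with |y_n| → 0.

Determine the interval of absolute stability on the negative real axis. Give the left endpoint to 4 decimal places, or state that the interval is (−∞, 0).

With y'=λy (z=hλ):
  k1=λy_n ⇒ h·k1=z·y_n;  k2=λ(1+7/10z)y_n ⇒ h·k2=z(1+7/10z)y_n
  y_{n+1}/y_n = 1 + 3/5z + 2/5z(1+7/10z) = 1 + z + 7/25z²
  Hence R(z) = 1 + z + 7/25z².

Need |R(x)|<1, x<0.
x=-0.36: |R|=0.6763
R=1: x+7/25x²=0 ⇒ x=−25/7=-3.5714; min R=1−1/(4·7/25)=0.1071>−1
Confirm numerically:
  x=-2.967: |R|=0.49786 <1
  x=-2.547: |R|=0.26942 <1
  x=-2.100: |R|=0.13480 <1
  x=-3.898: |R|=1.35643 >1
  x=-3.866: |R|=1.31887 >1
  x=-3.758: |R|=1.19632 >1
Interval (-3.5714, 0).

z∈(-3.5714,0).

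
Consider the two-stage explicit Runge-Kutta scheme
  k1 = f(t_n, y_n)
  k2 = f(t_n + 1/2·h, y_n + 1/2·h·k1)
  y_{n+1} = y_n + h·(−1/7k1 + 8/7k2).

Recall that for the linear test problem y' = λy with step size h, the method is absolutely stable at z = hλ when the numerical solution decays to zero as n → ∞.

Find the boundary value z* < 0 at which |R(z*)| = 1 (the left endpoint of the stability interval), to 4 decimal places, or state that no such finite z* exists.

z* = -1.7500.

Test eqn y'=λy, z=hλ:
  k1=λy_n ⇒ h·k1=z·y_n;  k2=λ(1+1/2z)y_n ⇒ h·k2=z(1+1/2z)y_n
  y_{n+1}/y_n = 1 − 1/7z + 8/7z(1+1/2z) = 1 + z + 4/7z²
  ⇒ R(z) = 1 + z + 4/7z².

Solve |R(x)|<1 on ℝ⁻.
x=-0.64: |R|=0.5941
R=1: x+4/7x²=0 ⇒ x=−7/4=-1.7500; min R=1−1/(4·4/7)=0.5625>−1
Confirm numerically:
  x=-1.655: |R|=0.91016 <1
  x=-1.050: |R|=0.58000 <1
  x=-0.798: |R|=0.56589 <1
  x=-2.254: |R|=1.64915 >1
  x=-2.184: |R|=1.54163 >1
  x=-2.173: |R|=1.52525 >1
Stable set (-1.7500, 0).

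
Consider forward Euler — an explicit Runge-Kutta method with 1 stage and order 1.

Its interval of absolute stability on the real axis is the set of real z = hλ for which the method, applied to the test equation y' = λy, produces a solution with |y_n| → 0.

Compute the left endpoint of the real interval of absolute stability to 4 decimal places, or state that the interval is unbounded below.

z* = -2.0000.

Test eqn y'=λy, z=hλ:
  order 1, 1-stage ⇒ R(z)=1+z
  (e.g. R(-0.53)=0.47000, |R|=0.47000)

Need |R(x)|<1, x<0.
x=-0.53: |R|=0.4700
|R(-1.32)|=0.3200 |R(-0.68)|=0.3200 |R(-0.63)|=0.3700
Bisect:
  x_lo=-2.6811 |R|=1.6811  x_hi=-0.3472 |R|=0.6528
  mid=-1.51413 |R|=0.51413 →hi
  mid=-2.09763 |R|=1.09763 →lo
  mid=-1.80588 |R|=0.80588 →hi
  mid=-1.95175 |R|=0.95175 →hi
  mid=-2.02469 |R|=1.02469 →lo
  mid=-1.98822 |R|=0.98822 →hi
  mid=-2.00645 |R|=1.00645 →lo
  ...
  [-2.00004,-1.99990] ⇒ x*=-2.0000
Interval (-2.0000, 0).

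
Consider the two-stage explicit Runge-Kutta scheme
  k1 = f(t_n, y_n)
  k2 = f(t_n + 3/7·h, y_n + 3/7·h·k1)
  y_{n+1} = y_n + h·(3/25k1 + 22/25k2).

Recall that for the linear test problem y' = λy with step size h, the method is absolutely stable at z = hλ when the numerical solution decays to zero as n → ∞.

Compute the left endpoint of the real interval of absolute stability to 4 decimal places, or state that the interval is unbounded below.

With y'=λy (z=hλ):
  k1=λy_n ⇒ h·k1=z·y_n;  k2=λ(1+3/7z)y_n ⇒ h·k2=z(1+3/7z)y_n
  y_{n+1}/y_n = 1 + 3/25z + 22/25z(1+3/7z) = 1 + z + 66/175z²
  Hence R(z) = 1 + z + 66/175z².

Find x<0 with |R(x)|<1.
x=-1.05: |R|=0.3658
R=1: x+66/175x²=0 ⇒ x=−175/66=-2.6515; min R=1−1/(4·66/175)=0.3371>−1
Confirm numerically:
  x=-2.148: |R|=0.59210 <1
  x=-1.717: |R|=0.39485 <1
  x=-1.616: |R|=0.36889 <1
  x=-3.156: |R|=1.60047 >1
  x=-3.143: |R|=1.58259 >1
  x=-2.864: |R|=1.22951 >1
Stable set (-2.6515, 0).

left endpoint -2.6515.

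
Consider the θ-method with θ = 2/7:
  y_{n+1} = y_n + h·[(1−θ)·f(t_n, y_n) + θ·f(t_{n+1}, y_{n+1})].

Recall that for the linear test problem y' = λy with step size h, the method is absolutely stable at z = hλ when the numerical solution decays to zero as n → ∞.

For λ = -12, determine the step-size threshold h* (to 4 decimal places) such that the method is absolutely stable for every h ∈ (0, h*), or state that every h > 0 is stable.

On y'=λy, z=hλ:
  y_{n+1} = y_n + z·[5/7·y_n + 2/7·y_{n+1}] ⇒ (1 − 2/7z)y_{n+1} = (1 + 5/7z)y_n
  so R(z) = (1 + 5/7z)/(1 − 2/7z).

Solve |R(x)|<1 on ℝ⁻.
x=-0.66: |R|=0.4447
R=−1: 1+5/7x = −1+2/7x ⇒ -3/7x=2 ⇒ x=2/(-3/7)=-4.6667
Confirm numerically:
  x=-2.670: |R|=0.51459 <1
  x=-2.577: |R|=0.48420 <1
  x=-2.496: |R|=0.45697 <1
  x=-5.012: |R|=1.06086 >1
  x=-4.986: |R|=1.05645 >1
So |R|<1 on (-4.6667, 0).

(-4.6667,0); λ=-12 ⇒ h* = (14/3)/12 = 0.3889.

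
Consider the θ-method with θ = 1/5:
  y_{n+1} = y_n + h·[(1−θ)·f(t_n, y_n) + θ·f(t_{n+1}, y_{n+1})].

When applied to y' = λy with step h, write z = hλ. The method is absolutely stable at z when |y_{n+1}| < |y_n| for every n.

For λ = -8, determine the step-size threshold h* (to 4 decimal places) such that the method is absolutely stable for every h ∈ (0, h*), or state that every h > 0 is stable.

Test eqn y'=λy, z=hλ:
  y_{n+1} = y_n + z·[4/5·y_n + 1/5·y_{n+1}] ⇒ (1 − 1/5z)y_{n+1} = (1 + 4/5z)y_n
  ⇒ R(z) = (1 + 4/5z)/(1 − 1/5z).

Need |R(x)|<1, x<0.
x=-1.46: |R|=0.1300
R=−1: 1+4/5x = −1+1/5x ⇒ -3/5x=2 ⇒ x=2/(-3/5)=-3.3333
Confirm numerically:
  x=-2.750: |R|=0.77419 <1
  x=-1.686: |R|=0.26084 <1
  x=-1.661: |R|=0.24681 <1
  x=-3.497: |R|=1.05779 >1
  x=-3.426: |R|=1.03299 >1
Interval (-3.3333, 0).

(-3.3333,0); λ=-8 ⇒ h* = (10/3)/8 = 0.4167.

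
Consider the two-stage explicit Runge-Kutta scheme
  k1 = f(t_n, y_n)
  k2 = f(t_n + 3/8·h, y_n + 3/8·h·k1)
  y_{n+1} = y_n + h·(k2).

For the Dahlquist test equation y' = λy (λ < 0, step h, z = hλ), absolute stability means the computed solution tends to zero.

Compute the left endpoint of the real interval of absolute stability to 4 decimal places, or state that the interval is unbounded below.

left endpoint -2.6667.

Set f=λy, z=hλ:
  k1=λy_n ⇒ h·k1=z·y_n;  k2=λ(1+3/8z)y_n ⇒ h·k2=z(1+3/8z)y_n
  y_{n+1}/y_n = 1 + z(1+3/8z) = 1 + z + 3/8z²
  so R(z) = 1 + z + 3/8z².

Find x<0 with |R(x)|<1.
x=-0.61: |R|=0.5295
R=1: x+3/8x²=0 ⇒ x=−8/3=-2.6667; min R=1−1/(4·3/8)=0.3333>−1
Confirm numerically:
  x=-2.215: |R|=0.62483 <1
  x=-1.837: |R|=0.42846 <1
  x=-1.348: |R|=0.33341 <1
  x=-1.285: |R|=0.33421 <1
  x=-3.114: |R|=1.52237 >1
  x=-3.110: |R|=1.51704 >1
So |R|<1 on (-2.6667, 0).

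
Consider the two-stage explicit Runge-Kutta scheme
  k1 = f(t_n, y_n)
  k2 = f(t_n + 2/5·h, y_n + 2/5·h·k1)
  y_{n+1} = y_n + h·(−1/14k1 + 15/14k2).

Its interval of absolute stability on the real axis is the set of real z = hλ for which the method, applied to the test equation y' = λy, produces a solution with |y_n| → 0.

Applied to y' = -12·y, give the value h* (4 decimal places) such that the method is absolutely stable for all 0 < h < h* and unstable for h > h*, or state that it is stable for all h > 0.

(-2.3333,0); λ=-12 ⇒ h* = (7/3)/12 = 0.1944.

Test eqn y'=λy, z=hλ:
  k1=λy_n ⇒ h·k1=z·y_n;  k2=λ(1+2/5z)y_n ⇒ h·k2=z(1+2/5z)y_n
  y_{n+1}/y_n = 1 − 1/14z + 15/14z(1+2/5z) = 1 + z + 3/7z²
  Hence R(z) = 1 + z + 3/7z².

Boundary: |R(x)|=1, x<0.
x=-0.85: |R|=0.4596
R=1: x+3/7x²=0 ⇒ x=−7/3=-2.3333; min R=1−1/(4·3/7)=0.4167>−1
Confirm numerically:
  x=-1.833: |R|=0.60695 <1
  x=-1.463: |R|=0.45430 <1
  x=-1.182: |R|=0.41677 <1
  x=-2.780: |R|=1.53217 >1
  x=-2.510: |R|=1.19004 >1
So |R|<1 on (-2.3333, 0).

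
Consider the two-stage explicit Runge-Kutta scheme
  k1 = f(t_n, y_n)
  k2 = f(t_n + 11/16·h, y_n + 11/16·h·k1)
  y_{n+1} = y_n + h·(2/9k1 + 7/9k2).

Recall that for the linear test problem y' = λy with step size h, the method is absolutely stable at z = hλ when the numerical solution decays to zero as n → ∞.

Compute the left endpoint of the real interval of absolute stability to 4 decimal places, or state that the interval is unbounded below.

With y'=λy (z=hλ):
  k1=λy_n ⇒ h·k1=z·y_n;  k2=λ(1+11/16z)y_n ⇒ h·k2=z(1+11/16z)y_n
  y_{n+1}/y_n = 1 + 2/9z + 7/9z(1+11/16z) = 1 + z + 77/144z²
  ⇒ R(z) = 1 + z + 77/144z².

Boundary: |R(x)|=1, x<0.
x=-0.85: |R|=0.5363
R=1: x+77/144x²=0 ⇒ x=−144/77=-1.8701; min R=1−1/(4·77/144)=0.5325>−1
Confirm numerically:
  x=-1.382: |R|=0.63928 <1
  x=-1.075: |R|=0.54294 <1
  x=-0.842: |R|=0.53710 <1
  x=-2.287: |R|=1.50979 >1
  x=-2.148: |R|=1.31916 >1
  x=-1.934: |R|=1.06605 >1
So |R|<1 on (-1.8701, 0).

left endpoint -1.8701.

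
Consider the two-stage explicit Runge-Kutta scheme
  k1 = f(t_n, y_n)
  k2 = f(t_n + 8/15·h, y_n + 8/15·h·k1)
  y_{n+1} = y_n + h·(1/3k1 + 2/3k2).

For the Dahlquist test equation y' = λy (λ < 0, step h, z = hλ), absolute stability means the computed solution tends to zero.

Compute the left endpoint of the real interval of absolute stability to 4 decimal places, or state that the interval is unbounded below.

Test eqn y'=λy, z=hλ:
  k1=λy_n ⇒ h·k1=z·y_n;  k2=λ(1+8/15z)y_n ⇒ h·k2=z(1+8/15z)y_n
  y_{n+1}/y_n = 1 + 1/3z + 2/3z(1+8/15z) = 1 + z + 16/45z²
  so R(z) = 1 + z + 16/45z².

Find x<0 with |R(x)|<1.
x=-1.53: |R|=0.3023
R=1: x+16/45x²=0 ⇒ x=−45/16=-2.8125; min R=1−1/(4·16/45)=0.2969>−1
Confirm numerically:
  x=-1.791: |R|=0.34951 <1
  x=-1.577: |R|=0.30724 <1
  x=-1.550: |R|=0.30422 <1
  x=-1.141: |R|=0.32189 <1
  x=-3.236: |R|=1.48727 >1
  x=-3.065: |R|=1.27517 >1
Stable set (-2.8125, 0).

z* = -2.8125.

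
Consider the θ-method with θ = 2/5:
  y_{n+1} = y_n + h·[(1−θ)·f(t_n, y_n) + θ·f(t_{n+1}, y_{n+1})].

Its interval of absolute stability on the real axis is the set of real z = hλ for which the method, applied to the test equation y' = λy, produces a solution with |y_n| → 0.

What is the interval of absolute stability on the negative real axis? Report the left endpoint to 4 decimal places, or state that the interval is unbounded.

Test eqn y'=λy, z=hλ:
  y_{n+1} = y_n + z·[3/5·y_n + 2/5·y_{n+1}] ⇒ (1 − 2/5z)y_{n+1} = (1 + 3/5z)y_n
  so R(z) = (1 + 3/5z)/(1 − 2/5z).

Need |R(x)|<1, x<0.
x=-1.47: |R|=0.0743
R=−1: 1+3/5x = −1+2/5x ⇒ -1/5x=2 ⇒ x=2/(-1/5)=-10.0000
Confirm numerically:
  x=-8.888: |R|=0.95118 <1
  x=-7.729: |R|=0.88899 <1
  x=-5.124: |R|=0.68022 <1
  x=-10.501: |R|=1.01927 >1
  x=-10.110: |R|=1.00436 >1
Interval (-10.0000, 0).

z∈(-10.0000,0).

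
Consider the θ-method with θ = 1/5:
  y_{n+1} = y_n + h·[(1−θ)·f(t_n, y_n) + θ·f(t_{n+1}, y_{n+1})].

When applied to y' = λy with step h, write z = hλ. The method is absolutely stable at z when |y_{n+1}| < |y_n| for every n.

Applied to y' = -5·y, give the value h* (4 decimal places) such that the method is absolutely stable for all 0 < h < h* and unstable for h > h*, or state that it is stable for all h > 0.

Set f=λy, z=hλ:
  y_{n+1} = y_n + z·[4/5·y_n + 1/5·y_{n+1}] ⇒ (1 − 1/5z)y_{n+1} = (1 + 4/5z)y_n
  Hence R(z) = (1 + 4/5z)/(1 − 1/5z).

Boundary: |R(x)|=1, x<0.
x=-1.11: |R|=0.0917
R=−1: 1+4/5x = −1+1/5x ⇒ -3/5x=2 ⇒ x=2/(-3/5)=-3.3333
Confirm numerically:
  x=-3.173: |R|=0.94115 <1
  x=-2.263: |R|=0.55790 <1
  x=-2.097: |R|=0.47738 <1
  x=-3.770: |R|=1.14937 >1
  x=-3.569: |R|=1.08251 >1
So |R|<1 on (-3.3333, 0).

(-3.3333,0); λ=-5 ⇒ h* = (10/3)/5 = 0.6667.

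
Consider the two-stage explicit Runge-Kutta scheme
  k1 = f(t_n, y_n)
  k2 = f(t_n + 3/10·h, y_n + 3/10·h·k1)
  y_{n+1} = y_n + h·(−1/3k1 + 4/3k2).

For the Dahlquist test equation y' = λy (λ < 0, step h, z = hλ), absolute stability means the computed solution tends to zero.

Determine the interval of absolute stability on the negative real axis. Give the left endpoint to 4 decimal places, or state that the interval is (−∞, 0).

(-2.5000, 0).

Set f=λy, z=hλ:
  k1=λy_n ⇒ h·k1=z·y_n;  k2=λ(1+3/10z)y_n ⇒ h·k2=z(1+3/10z)y_n
  y_{n+1}/y_n = 1 − 1/3z + 4/3z(1+3/10z) = 1 + z + 2/5z²
  Hence R(z) = 1 + z + 2/5z².

Need |R(x)|<1, x<0.
x=-0.72: |R|=0.4874
R=1: x+2/5x²=0 ⇒ x=−5/2=-2.5000; min R=1−1/(4·2/5)=0.3750>−1
Confirm numerically:
  x=-2.403: |R|=0.90676 <1
  x=-1.898: |R|=0.54296 <1
  x=-1.389: |R|=0.38273 <1
  x=-2.898: |R|=1.46136 >1
  x=-2.876: |R|=1.43255 >1
  x=-2.821: |R|=1.36222 >1
So |R|<1 on (-2.5000, 0).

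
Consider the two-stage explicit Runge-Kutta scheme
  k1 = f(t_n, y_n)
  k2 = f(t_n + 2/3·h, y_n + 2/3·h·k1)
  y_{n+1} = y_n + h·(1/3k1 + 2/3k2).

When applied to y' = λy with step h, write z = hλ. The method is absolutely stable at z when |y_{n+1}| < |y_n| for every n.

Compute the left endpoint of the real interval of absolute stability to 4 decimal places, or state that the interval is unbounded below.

z* = -2.2500.

Set f=λy, z=hλ:
  k1=λy_n ⇒ h·k1=z·y_n;  k2=λ(1+2/3z)y_n ⇒ h·k2=z(1+2/3z)y_n
  y_{n+1}/y_n = 1 + 1/3z + 2/3z(1+2/3z) = 1 + z + 4/9z²
  ⇒ R(z) = 1 + z + 4/9z².

Solve |R(x)|<1 on ℝ⁻.
x=-1.63: |R|=0.5508
R=1: x+4/9x²=0 ⇒ x=−9/4=-2.2500; min R=1−1/(4·4/9)=0.4375>−1
Confirm numerically:
  x=-2.065: |R|=0.83021 <1
  x=-1.881: |R|=0.69152 <1
  x=-1.134: |R|=0.43754 <1
  x=-0.943: |R|=0.45222 <1
  x=-2.668: |R|=1.49566 >1
  x=-2.414: |R|=1.17595 >1
  x=-2.298: |R|=1.04902 >1
Interval (-2.2500, 0).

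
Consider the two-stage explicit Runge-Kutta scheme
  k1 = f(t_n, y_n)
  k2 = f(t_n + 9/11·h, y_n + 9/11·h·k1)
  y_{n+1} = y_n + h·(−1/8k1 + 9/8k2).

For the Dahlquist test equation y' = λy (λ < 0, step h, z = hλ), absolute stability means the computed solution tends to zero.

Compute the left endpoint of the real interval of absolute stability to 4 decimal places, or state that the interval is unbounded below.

Set f=λy, z=hλ:
  k1=λy_n ⇒ h·k1=z·y_n;  k2=λ(1+9/11z)y_n ⇒ h·k2=z(1+9/11z)y_n
  y_{n+1}/y_n = 1 − 1/8z + 9/8z(1+9/11z) = 1 + z + 81/88z²
  Hence R(z) = 1 + z + 81/88z².

Find x<0 with |R(x)|<1.
x=-1.69: |R|=1.9389
R=1: x+81/88x²=0 ⇒ x=−88/81=-1.0864; min R=1−1/(4·81/88)=0.7284>−1
Confirm numerically:
  x=-0.878: |R|=0.83156 <1
  x=-0.624: |R|=0.73440 <1
  x=-0.607: |R|=0.73214 <1
  x=-1.607: |R|=1.77003 >1
  x=-1.477: |R|=1.53100 >1
  x=-1.233: |R|=1.16636 >1
So |R|<1 on (-1.0864, 0).

left endpoint -1.0864.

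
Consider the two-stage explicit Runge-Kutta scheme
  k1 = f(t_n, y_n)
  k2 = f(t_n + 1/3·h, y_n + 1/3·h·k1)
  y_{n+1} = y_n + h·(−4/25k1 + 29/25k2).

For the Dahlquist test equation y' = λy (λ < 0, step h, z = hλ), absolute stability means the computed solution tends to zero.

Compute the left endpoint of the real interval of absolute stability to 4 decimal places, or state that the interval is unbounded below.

With y'=λy (z=hλ):
  k1=λy_n ⇒ h·k1=z·y_n;  k2=λ(1+1/3z)y_n ⇒ h·k2=z(1+1/3z)y_n
  y_{n+1}/y_n = 1 − 4/25z + 29/25z(1+1/3z) = 1 + z + 29/75z²
  R(z) = 1 + z + 29/75z².

Solve |R(x)|<1 on ℝ⁻.
x=-0.31: |R|=0.7272
R=1: x+29/75x²=0 ⇒ x=−75/29=-2.5862; min R=1−1/(4·29/75)=0.3534>−1
Confirm numerically:
  x=-2.348: |R|=0.78373 <1
  x=-2.202: |R|=0.67287 <1
  x=-2.164: |R|=0.64672 <1
  x=-2.985: |R|=1.46029 >1
  x=-2.689: |R|=1.10688 >1
Interval (-2.5862, 0).

left endpoint -2.5862.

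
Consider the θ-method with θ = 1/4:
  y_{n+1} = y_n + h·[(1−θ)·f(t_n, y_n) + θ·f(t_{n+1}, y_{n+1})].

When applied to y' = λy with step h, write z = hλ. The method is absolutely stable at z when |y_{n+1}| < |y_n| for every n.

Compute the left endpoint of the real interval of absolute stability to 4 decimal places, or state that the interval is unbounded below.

z* = -4.0000.

Set f=λy, z=hλ:
  y_{n+1} = y_n + z·[3/4·y_n + 1/4·y_{n+1}] ⇒ (1 − 1/4z)y_{n+1} = (1 + 3/4z)y_n
  R(z) = (1 + 3/4z)/(1 − 1/4z).

Find x<0 with |R(x)|<1.
x=-1.48: |R|=0.0803
R=−1: 1+3/4x = −1+1/4x ⇒ -1/2x=2 ⇒ x=2/(-1/2)=-4.0000
Confirm numerically:
  x=-3.796: |R|=0.94767 <1
  x=-2.201: |R|=0.41977 <1
  x=-2.186: |R|=0.41351 <1
  x=-2.034: |R|=0.34836 <1
  x=-4.589: |R|=1.13715 >1
  x=-4.441: |R|=1.10449 >1
  x=-4.021: |R|=1.00524 >1
Interval (-4.0000, 0).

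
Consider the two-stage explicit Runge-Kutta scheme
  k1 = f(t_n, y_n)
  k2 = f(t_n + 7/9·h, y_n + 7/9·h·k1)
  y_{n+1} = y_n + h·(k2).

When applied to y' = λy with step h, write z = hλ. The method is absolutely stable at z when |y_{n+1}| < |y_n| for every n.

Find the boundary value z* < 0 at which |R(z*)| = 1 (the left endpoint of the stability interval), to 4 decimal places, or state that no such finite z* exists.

With y'=λy (z=hλ):
  k1=λy_n ⇒ h·k1=z·y_n;  k2=λ(1+7/9z)y_n ⇒ h·k2=z(1+7/9z)y_n
  y_{n+1}/y_n = 1 + z(1+7/9z) = 1 + z + 7/9z²
  Hence R(z) = 1 + z + 7/9z².

Boundary: |R(x)|=1, x<0.
x=-1.04: |R|=0.8012
R=1: x+7/9x²=0 ⇒ x=−9/7=-1.2857; min R=1−1/(4·7/9)=0.6786>−1
Confirm numerically:
  x=-1.230: |R|=0.94670 <1
  x=-1.209: |R|=0.92786 <1
  x=-0.723: |R|=0.68357 <1
  x=-1.621: |R|=1.42272 >1
  x=-1.396: |R|=1.11975 >1
Stable set (-1.2857, 0).

z* = -1.2857.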